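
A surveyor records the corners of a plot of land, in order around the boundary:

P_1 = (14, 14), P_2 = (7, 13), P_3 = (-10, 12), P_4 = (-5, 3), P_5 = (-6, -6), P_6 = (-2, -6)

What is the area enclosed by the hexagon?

Apply the shoelace formula: 2A = Σ (x_i·y_{i+1} − x_{i+1}·y_i), indices taken mod 6.
Σ = (84) + (214) + (30) + (48) + (24) + (56) = 456
Area = |Σ|/2 = 228.

228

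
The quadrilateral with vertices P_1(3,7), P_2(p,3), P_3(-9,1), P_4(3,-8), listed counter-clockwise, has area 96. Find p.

Write out the shoelace sum; only the two edges meeting at P_2 involve p:
2·Area = [(3·3 − p·7) + (p·1 − (-9)·3)] + 114
       = -6·p + 150 = 192
⇒ p = -7.

-7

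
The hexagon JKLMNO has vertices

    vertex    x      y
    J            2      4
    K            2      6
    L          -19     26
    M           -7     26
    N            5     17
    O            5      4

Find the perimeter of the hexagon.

74

|JK| = √((0)² + (2)²) = √4 = 2
|KL| = √((-21)² + (20)²) = √841 = 29
|LM| = √((12)² + (0)²) = √144 = 12
|MN| = √((12)² + (-9)²) = √225 = 15
|NO| = √((0)² + (-13)²) = √169 = 13
|OJ| = √((-3)² + (0)²) = √9 = 3
Perimeter = 2 + 29 + 12 + 15 + 13 + 3 = 74.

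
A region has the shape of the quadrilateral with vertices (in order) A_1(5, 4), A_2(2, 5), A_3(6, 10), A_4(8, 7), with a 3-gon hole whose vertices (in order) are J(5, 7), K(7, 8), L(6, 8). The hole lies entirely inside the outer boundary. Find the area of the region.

Outer boundary:
Σ = (17) + (-10) + (-38) + (-3) = -34
Area = |Σ|/2 = 17.
Hole:
Apply the shoelace formula: 2A = Σ (x_i·y_{i+1} − x_{i+1}·y_i), indices taken mod 3.
Cross-terms: -9, 8, 2  ⇒  Σ = 1
Area = |Σ|/2 = 0.5.
Net area = 17 − 0.5 = 16.5.

16.5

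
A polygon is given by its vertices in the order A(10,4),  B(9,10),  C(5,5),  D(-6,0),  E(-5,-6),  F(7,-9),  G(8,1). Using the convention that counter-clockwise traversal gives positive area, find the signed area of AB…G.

Apply the shoelace formula: 2A = Σ (x_i·y_{i+1} − x_{i+1}·y_i), indices taken mod 7.
A→B: (10)(10) − (9)(4) = 64
B→C: (9)(5) − (5)(10) = -5
C→D: (5)(0) − (-6)(5) = 30
D→E: (-6)(-6) − (-5)(0) = 36
E→F: (-5)(-9) − (7)(-6) = 87
F→G: (7)(1) − (8)(-9) = 79
G→A: (8)(4) − (10)(1) = 22
Σ = 313
Signed area = Σ/2 = 156.5 (positive ⇒ counter-clockwise traversal).

156.5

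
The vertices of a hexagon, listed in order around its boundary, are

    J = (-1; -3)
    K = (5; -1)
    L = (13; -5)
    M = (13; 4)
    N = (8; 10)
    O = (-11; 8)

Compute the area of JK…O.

Apply the shoelace (surveyor's) formula: 2A = Σ (x_i·y_{i+1} − x_{i+1}·y_i), indices taken mod 6.
Σ = (16) + (-12) + (117) + (98) + (174) + (41) = 434
Area = |Σ|/2 = 217.

217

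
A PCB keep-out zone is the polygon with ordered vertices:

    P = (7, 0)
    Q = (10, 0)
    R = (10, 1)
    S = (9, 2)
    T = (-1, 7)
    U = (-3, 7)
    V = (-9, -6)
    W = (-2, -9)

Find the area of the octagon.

Cross-terms: 0, 10, 11, 65, 14, 81, 69, 63  ⇒  Σ = 313
Area = |Σ|/2 = 156.5.

156.5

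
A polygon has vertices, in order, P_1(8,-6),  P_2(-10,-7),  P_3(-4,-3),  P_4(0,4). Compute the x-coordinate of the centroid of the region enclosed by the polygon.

Apply Gauss's area formula. First the cross-terms c_i = x_i·y_{i+1} − x_{i+1}·y_i:
  -116, 2, -16, -32  ⇒  2A = -162, A = -81.
Then Σ (x_i + x_{i+1})·c_i = 12, so x̄ = 12 / (6·(-81)) = -2/81.

-2/81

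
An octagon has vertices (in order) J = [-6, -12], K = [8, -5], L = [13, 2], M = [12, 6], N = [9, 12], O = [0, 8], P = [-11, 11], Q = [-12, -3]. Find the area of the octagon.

Apply the surveyor's formula: 2A = Σ (x_i·y_{i+1} − x_{i+1}·y_i), indices taken mod 8.
Σ = (126) + (81) + (54) + (90) + (72) + (88) + (165) + (126) = 802
Area = |Σ|/2 = 401.

401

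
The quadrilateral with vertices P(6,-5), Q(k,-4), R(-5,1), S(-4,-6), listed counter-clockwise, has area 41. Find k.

6

The doubled signed area Σ (x_i y_{i+1} − x_{i+1} y_i) is linear in k.
With k=0 it equals 46; the coefficient of k is 6 (from the two edges through Q).
So 6·k + 46 = 2·41 = 82 ⇒ k = 6.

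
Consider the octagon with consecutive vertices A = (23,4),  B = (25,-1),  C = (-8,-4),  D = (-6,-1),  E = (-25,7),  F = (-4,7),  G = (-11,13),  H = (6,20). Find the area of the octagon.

585

Apply the shoelace (surveyor's) formula: 2A = Σ (x_i·y_{i+1} − x_{i+1}·y_i), indices taken mod 8.
Cross-terms: -123, -108, -16, -67, -147, 25, -298, -436  ⇒  Σ = -1170
Area = |Σ|/2 = 585.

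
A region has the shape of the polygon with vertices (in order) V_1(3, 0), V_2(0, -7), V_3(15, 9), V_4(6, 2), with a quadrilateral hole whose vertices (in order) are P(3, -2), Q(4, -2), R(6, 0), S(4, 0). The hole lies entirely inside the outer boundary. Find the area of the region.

Outer boundary:
V_1→V_2: (3)(-7) − (0)(0) = -21
V_2→V_3: (0)(9) − (15)(-7) = 105
V_3→V_4: (15)(2) − (6)(9) = -24
V_4→V_1: (6)(0) − (3)(2) = -6
Σ = 54
Area = |Σ|/2 = 27.
Hole:
Σ = (2) + (12) + (0) + (-8) = 6
Area = |Σ|/2 = 3.
Net area = 27 − 3 = 24.

24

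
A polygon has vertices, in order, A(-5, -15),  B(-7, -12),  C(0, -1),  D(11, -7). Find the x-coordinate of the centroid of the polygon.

Apply the shoelace (surveyor's) formula. First the cross-terms c_i = x_i·y_{i+1} − x_{i+1}·y_i:
  -45, 7, 11, -200  ⇒  2A = -227, A = -113.5.
Then Σ (x_i + x_{i+1})·c_i = -588, so x̄ = -588 / (6·(-113.5)) = 196/227.

196/227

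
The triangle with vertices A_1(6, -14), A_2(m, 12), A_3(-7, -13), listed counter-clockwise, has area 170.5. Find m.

9

Write out the shoelace sum; only the two edges meeting at A_2 involve m:
2·Area = [(6·12 − m·(-14)) + (m·(-13) − (-7)·12)] + 176
       = 1·m + 332 = 341
⇒ m = 9.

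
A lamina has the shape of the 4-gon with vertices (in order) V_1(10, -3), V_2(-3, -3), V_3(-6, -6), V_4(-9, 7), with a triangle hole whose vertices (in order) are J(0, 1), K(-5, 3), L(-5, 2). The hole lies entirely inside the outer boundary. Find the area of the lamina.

86.5

Outer boundary:
Apply Gauss's area formula: 2A = Σ (x_i·y_{i+1} − x_{i+1}·y_i), indices taken mod 4.
Cross-terms: -39, 0, -96, -43  ⇒  Σ = -178
Area = |Σ|/2 = 89.
Hole:
Apply the surveyor's formula: 2A = Σ (x_i·y_{i+1} − x_{i+1}·y_i), indices taken mod 3.
J→K: (0)(3) − (-5)(1) = 5
K→L: (-5)(2) − (-5)(3) = 5
L→J: (-5)(1) − (0)(2) = -5
Σ = 5
Area = |Σ|/2 = 2.5.
Net area = 89 − 2.5 = 86.5.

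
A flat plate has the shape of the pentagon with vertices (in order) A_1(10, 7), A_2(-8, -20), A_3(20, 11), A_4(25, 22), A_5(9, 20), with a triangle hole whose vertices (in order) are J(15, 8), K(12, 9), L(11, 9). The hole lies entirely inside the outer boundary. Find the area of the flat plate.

Outer boundary:
Apply the shoelace (surveyor's) formula: 2A = Σ (x_i·y_{i+1} − x_{i+1}·y_i), indices taken mod 5.
Cross-terms: -144, 312, 165, 302, -137  ⇒  Σ = 498
Area = |Σ|/2 = 249.
Hole:
Apply Gauss's area formula: 2A = Σ (x_i·y_{i+1} − x_{i+1}·y_i), indices taken mod 3.
J→K: (15)(9) − (12)(8) = 39
K→L: (12)(9) − (11)(9) = 9
L→J: (11)(8) − (15)(9) = -47
Σ = 1
Area = |Σ|/2 = 0.5.
Net area = 249 − 0.5 = 248.5.

248.5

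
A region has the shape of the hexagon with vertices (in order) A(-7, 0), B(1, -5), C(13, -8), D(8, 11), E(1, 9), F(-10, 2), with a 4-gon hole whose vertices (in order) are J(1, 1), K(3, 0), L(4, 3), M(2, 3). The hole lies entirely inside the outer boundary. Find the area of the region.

Outer boundary:
Apply Gauss's area formula: 2A = Σ (x_i·y_{i+1} − x_{i+1}·y_i), indices taken mod 6.
A→B: (-7)(-5) − (1)(0) = 35
B→C: (1)(-8) − (13)(-5) = 57
C→D: (13)(11) − (8)(-8) = 207
D→E: (8)(9) − (1)(11) = 61
E→F: (1)(2) − (-10)(9) = 92
F→A: (-10)(0) − (-7)(2) = 14
Σ = 466
Area = |Σ|/2 = 233.
Hole:
Σ = (-3) + (9) + (6) + (-1) = 11
Area = |Σ|/2 = 5.5.
Net area = 233 − 5.5 = 227.5.

227.5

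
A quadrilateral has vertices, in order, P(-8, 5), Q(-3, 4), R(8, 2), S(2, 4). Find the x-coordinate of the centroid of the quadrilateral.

Apply the shoelace (surveyor's) formula. First the cross-terms c_i = x_i·y_{i+1} − x_{i+1}·y_i:
  -17, -38, 28, 42  ⇒  2A = 15, A = 7.5.
Then Σ (x_i + x_{i+1})·c_i = 25, so x̄ = 25 / (6·7.5) = 5/9.

5/9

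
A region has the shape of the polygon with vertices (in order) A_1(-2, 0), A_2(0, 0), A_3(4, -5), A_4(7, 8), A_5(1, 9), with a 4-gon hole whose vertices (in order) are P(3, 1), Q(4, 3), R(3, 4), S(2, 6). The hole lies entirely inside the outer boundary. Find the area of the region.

67

Outer boundary:
Apply the shoelace (surveyor's) formula: 2A = Σ (x_i·y_{i+1} − x_{i+1}·y_i), indices taken mod 5.
Σ = (0) + (0) + (67) + (55) + (18) = 140
Area = |Σ|/2 = 70.
Hole:
Apply the shoelace formula: 2A = Σ (x_i·y_{i+1} − x_{i+1}·y_i), indices taken mod 4.
Cross-terms: 5, 7, 10, -16  ⇒  Σ = 6
Area = |Σ|/2 = 3.
Net area = 70 − 3 = 67.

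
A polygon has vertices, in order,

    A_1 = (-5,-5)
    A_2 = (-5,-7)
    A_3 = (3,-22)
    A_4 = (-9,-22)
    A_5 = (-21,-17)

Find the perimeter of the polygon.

64

|A_1A_2| = √((0)² + (-2)²) = √4 = 2
|A_2A_3| = √((8)² + (-15)²) = √289 = 17
|A_3A_4| = √((-12)² + (0)²) = √144 = 12
|A_4A_5| = √((-12)² + (5)²) = √169 = 13
|A_5A_1| = √((16)² + (12)²) = √400 = 20
Perimeter = 2 + 17 + 12 + 13 + 20 = 64.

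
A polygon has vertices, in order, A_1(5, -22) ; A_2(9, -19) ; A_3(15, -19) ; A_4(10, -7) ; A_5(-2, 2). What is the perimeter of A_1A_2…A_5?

64

|A_1A_2| = √((4)² + (3)²) = √25 = 5
|A_2A_3| = √((6)² + (0)²) = √36 = 6
|A_3A_4| = √((-5)² + (12)²) = √169 = 13
|A_4A_5| = √((-12)² + (9)²) = √225 = 15
|A_5A_1| = √((7)² + (-24)²) = √625 = 25
Perimeter = 5 + 6 + 13 + 15 + 25 = 64.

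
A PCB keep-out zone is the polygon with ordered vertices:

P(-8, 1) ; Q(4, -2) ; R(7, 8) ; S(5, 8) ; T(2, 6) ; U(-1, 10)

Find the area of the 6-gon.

96.5

Cross-terms: 12, 46, 16, 14, 26, 79  ⇒  Σ = 193
Area = |Σ|/2 = 96.5.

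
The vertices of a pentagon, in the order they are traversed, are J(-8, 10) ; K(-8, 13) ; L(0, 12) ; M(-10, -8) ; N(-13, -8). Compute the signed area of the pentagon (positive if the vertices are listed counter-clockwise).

Apply the shoelace formula: 2A = Σ (x_i·y_{i+1} − x_{i+1}·y_i), indices taken mod 5.
J→K: (-8)(13) − (-8)(10) = -24
K→L: (-8)(12) − (0)(13) = -96
L→M: (0)(-8) − (-10)(12) = 120
M→N: (-10)(-8) − (-13)(-8) = -24
N→J: (-13)(10) − (-8)(-8) = -194
Σ = -218
Signed area = Σ/2 = -109 (negative ⇒ clockwise traversal).

-109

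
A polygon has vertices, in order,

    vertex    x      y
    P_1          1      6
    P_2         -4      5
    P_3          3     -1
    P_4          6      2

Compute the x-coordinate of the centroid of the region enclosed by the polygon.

Apply the shoelace (surveyor's) formula. First the cross-terms c_i = x_i·y_{i+1} − x_{i+1}·y_i:
  29, -11, 12, 34  ⇒  2A = 64, A = 32.
Then Σ (x_i + x_{i+1})·c_i = 270, so x̄ = 270 / (6·32) = 1.40625.

1.40625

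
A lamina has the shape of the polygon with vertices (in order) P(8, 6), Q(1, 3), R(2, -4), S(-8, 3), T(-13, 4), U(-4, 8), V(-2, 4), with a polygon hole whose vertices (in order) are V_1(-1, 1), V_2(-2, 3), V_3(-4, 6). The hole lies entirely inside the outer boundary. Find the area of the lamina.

Outer boundary:
Apply Gauss's area formula: 2A = Σ (x_i·y_{i+1} − x_{i+1}·y_i), indices taken mod 7.
P→Q: (8)(3) − (1)(6) = 18
Q→R: (1)(-4) − (2)(3) = -10
R→S: (2)(3) − (-8)(-4) = -26
S→T: (-8)(4) − (-13)(3) = 7
T→U: (-13)(8) − (-4)(4) = -88
U→V: (-4)(4) − (-2)(8) = 0
V→P: (-2)(6) − (8)(4) = -44
Σ = -143
Area = |Σ|/2 = 71.5.
Hole:
Apply the shoelace formula: 2A = Σ (x_i·y_{i+1} − x_{i+1}·y_i), indices taken mod 3.
Σ = (-1) + (0) + (2) = 1
Area = |Σ|/2 = 0.5.
Net area = 71.5 − 0.5 = 71.

71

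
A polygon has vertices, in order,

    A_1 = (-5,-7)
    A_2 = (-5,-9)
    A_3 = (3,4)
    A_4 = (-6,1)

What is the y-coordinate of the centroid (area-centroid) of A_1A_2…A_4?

Apply the surveyor's formula. First the cross-terms c_i = x_i·y_{i+1} − x_{i+1}·y_i:
  10, 7, 27, 47  ⇒  2A = 91, A = 45.5.
Then Σ (y_i + y_{i+1})·c_i = -342, so ȳ = -342 / (6·45.5) = -114/91.

-114/91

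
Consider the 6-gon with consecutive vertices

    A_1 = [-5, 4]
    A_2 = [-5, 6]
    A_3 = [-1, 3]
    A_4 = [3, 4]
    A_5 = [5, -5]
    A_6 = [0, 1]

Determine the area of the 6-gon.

Σ = (-10) + (-9) + (-13) + (-35) + (5) + (5) = -57
Area = |Σ|/2 = 28.5.

28.5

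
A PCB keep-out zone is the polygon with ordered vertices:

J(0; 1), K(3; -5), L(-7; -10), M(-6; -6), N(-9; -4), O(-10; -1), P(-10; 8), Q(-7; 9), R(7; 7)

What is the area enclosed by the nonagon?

188

Apply Gauss's area formula: 2A = Σ (x_i·y_{i+1} − x_{i+1}·y_i), indices taken mod 9.
Σ = (-3) + (-65) + (-18) + (-30) + (-31) + (-90) + (-34) + (-112) + (7) = -376
Area = |Σ|/2 = 188.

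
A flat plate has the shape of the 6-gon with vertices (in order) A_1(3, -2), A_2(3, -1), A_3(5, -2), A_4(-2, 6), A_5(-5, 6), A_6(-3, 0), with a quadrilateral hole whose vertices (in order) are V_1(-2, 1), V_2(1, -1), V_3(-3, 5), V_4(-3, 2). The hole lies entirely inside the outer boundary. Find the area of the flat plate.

Outer boundary:
Apply the shoelace (surveyor's) formula: 2A = Σ (x_i·y_{i+1} − x_{i+1}·y_i), indices taken mod 6.
A_1→A_2: (3)(-1) − (3)(-2) = 3
A_2→A_3: (3)(-2) − (5)(-1) = -1
A_3→A_4: (5)(6) − (-2)(-2) = 26
A_4→A_5: (-2)(6) − (-5)(6) = 18
A_5→A_6: (-5)(0) − (-3)(6) = 18
A_6→A_1: (-3)(-2) − (3)(0) = 6
Σ = 70
Area = |Σ|/2 = 35.
Hole:
Apply the shoelace (surveyor's) formula: 2A = Σ (x_i·y_{i+1} − x_{i+1}·y_i), indices taken mod 4.
Σ = (1) + (2) + (9) + (1) = 13
Area = |Σ|/2 = 6.5.
Net area = 35 − 6.5 = 28.5.

28.5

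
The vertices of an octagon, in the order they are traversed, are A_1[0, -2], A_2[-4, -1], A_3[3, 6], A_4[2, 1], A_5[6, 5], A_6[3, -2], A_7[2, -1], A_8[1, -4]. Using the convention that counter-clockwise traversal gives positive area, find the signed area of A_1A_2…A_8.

Σ = (-8) + (-21) + (-9) + (4) + (-27) + (1) + (-7) + (-2) = -69
Signed area = Σ/2 = -34.5 (negative ⇒ clockwise traversal).

-34.5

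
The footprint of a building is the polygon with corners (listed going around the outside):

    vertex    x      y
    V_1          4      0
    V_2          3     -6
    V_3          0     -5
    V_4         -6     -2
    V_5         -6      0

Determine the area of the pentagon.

40.5

Σ = (-24) + (-15) + (-30) + (-12) + (0) = -81
Area = |Σ|/2 = 40.5.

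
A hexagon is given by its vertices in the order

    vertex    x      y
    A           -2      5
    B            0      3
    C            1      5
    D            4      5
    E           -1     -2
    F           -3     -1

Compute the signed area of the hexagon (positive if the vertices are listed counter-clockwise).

Σ = (-6) + (-3) + (-15) + (-3) + (-5) + (-17) = -49
Signed area = Σ/2 = -24.5 (negative ⇒ clockwise traversal).

-24.5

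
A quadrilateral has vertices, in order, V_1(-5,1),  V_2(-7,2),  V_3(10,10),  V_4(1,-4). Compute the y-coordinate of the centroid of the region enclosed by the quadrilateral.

Apply the shoelace formula. First the cross-terms c_i = x_i·y_{i+1} − x_{i+1}·y_i:
  -3, -90, -50, -19  ⇒  2A = -162, A = -81.
Then Σ (y_i + y_{i+1})·c_i = -1332, so ȳ = -1332 / (6·(-81)) = 74/27.

74/27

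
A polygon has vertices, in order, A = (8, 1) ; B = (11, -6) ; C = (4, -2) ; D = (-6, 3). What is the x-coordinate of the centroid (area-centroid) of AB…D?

Apply the surveyor's formula. First the cross-terms c_i = x_i·y_{i+1} − x_{i+1}·y_i:
  -59, 2, 0, -30  ⇒  2A = -87, A = -43.5.
Then Σ (x_i + x_{i+1})·c_i = -1151, so x̄ = -1151 / (6·(-43.5)) = 1151/261.

1151/261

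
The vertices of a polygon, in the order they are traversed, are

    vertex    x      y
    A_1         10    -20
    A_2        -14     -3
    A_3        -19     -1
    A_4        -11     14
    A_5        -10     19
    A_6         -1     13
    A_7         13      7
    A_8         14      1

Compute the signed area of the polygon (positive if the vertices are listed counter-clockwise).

Apply Gauss's area formula: 2A = Σ (x_i·y_{i+1} − x_{i+1}·y_i), indices taken mod 8.
Σ = (-310) + (-43) + (-277) + (-69) + (-111) + (-176) + (-85) + (-290) = -1361
Signed area = Σ/2 = -680.5 (negative ⇒ clockwise traversal).

-680.5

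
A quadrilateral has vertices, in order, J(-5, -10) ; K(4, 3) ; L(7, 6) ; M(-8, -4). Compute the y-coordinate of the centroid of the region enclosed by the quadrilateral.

Apply Gauss's area formula. First the cross-terms c_i = x_i·y_{i+1} − x_{i+1}·y_i:
  25, 3, 20, 60  ⇒  2A = 108, A = 54.
Then Σ (y_i + y_{i+1})·c_i = -948, so ȳ = -948 / (6·54) = -79/27.

-79/27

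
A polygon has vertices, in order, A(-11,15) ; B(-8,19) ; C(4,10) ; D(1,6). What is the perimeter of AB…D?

|AB| = √((3)² + (4)²) = √25 = 5
|BC| = √((12)² + (-9)²) = √225 = 15
|CD| = √((-3)² + (-4)²) = √25 = 5
|DA| = √((-12)² + (9)²) = √225 = 15
Perimeter = 5 + 15 + 5 + 15 = 40.

40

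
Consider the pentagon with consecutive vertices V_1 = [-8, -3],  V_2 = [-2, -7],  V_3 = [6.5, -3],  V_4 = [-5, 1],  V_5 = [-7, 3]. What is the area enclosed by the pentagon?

65

Apply the shoelace formula: 2A = Σ (x_i·y_{i+1} − x_{i+1}·y_i), indices taken mod 5.
Cross-terms: 50, 51.5, -8.5, -8, 45  ⇒  Σ = 130
Area = |Σ|/2 = 65.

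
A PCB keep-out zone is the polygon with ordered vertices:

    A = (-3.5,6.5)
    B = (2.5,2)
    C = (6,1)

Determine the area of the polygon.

4.875

Apply Gauss's area formula: 2A = Σ (x_i·y_{i+1} − x_{i+1}·y_i), indices taken mod 3.
Cross-terms: -23.25, -9.5, 42.5  ⇒  Σ = 9.75
Area = |Σ|/2 = 4.875.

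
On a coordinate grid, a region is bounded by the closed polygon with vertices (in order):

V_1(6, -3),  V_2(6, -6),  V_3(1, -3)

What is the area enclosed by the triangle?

Apply the shoelace (surveyor's) formula: 2A = Σ (x_i·y_{i+1} − x_{i+1}·y_i), indices taken mod 3.
Σ = (-18) + (-12) + (15) = -15
Area = |Σ|/2 = 7.5.

7.5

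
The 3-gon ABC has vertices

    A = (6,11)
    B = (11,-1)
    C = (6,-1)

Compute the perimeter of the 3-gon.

|AB| = √((5)² + (-12)²) = √169 = 13
|BC| = √((-5)² + (0)²) = √25 = 5
|CA| = √((0)² + (12)²) = √144 = 12
Perimeter = 13 + 5 + 12 = 30.

30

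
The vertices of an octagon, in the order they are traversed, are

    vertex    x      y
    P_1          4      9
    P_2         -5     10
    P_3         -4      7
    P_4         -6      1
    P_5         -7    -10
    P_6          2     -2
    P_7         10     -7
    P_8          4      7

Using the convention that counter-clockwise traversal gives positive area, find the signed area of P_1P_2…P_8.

Apply the surveyor's formula: 2A = Σ (x_i·y_{i+1} − x_{i+1}·y_i), indices taken mod 8.
Σ = (85) + (5) + (38) + (67) + (34) + (6) + (98) + (8) = 341
Signed area = Σ/2 = 170.5 (positive ⇒ counter-clockwise traversal).

170.5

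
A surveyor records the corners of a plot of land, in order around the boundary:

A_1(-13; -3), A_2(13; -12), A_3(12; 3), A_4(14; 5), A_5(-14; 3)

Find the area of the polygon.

Σ = (195) + (183) + (18) + (112) + (81) = 589
Area = |Σ|/2 = 294.5.

294.5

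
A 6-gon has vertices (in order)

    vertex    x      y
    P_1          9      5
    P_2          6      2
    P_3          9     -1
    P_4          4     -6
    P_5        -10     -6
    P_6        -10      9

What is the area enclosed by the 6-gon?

225.5

Apply Gauss's area formula: 2A = Σ (x_i·y_{i+1} − x_{i+1}·y_i), indices taken mod 6.
P_1→P_2: (9)(2) − (6)(5) = -12
P_2→P_3: (6)(-1) − (9)(2) = -24
P_3→P_4: (9)(-6) − (4)(-1) = -50
P_4→P_5: (4)(-6) − (-10)(-6) = -84
P_5→P_6: (-10)(9) − (-10)(-6) = -150
P_6→P_1: (-10)(5) − (9)(9) = -131
Σ = -451
Area = |Σ|/2 = 225.5.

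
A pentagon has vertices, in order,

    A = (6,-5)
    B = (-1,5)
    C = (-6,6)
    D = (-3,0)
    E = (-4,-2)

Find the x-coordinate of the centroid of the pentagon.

Apply Gauss's area formula. First the cross-terms c_i = x_i·y_{i+1} − x_{i+1}·y_i:
  25, 24, 18, 6, 32  ⇒  2A = 105, A = 52.5.
Then Σ (x_i + x_{i+1})·c_i = -183, so x̄ = -183 / (6·52.5) = -61/105.

-61/105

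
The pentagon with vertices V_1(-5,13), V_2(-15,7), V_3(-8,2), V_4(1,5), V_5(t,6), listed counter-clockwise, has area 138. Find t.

The doubled signed area Σ (x_i y_{i+1} − x_{i+1} y_i) is linear in t.
With t=0 it equals 180; the coefficient of t is 8 (from the two edges through V_5).
So 8·t + 180 = 2·138 = 276 ⇒ t = 12.

12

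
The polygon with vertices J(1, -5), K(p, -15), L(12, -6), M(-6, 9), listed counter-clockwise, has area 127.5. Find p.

Write out the shoelace sum; only the two edges meeting at K involve p:
2·Area = [(1·(-15) − p·(-5)) + (p·(-6) − 12·(-15))] + 93
       = -1·p + 258 = 255
⇒ p = 3.

3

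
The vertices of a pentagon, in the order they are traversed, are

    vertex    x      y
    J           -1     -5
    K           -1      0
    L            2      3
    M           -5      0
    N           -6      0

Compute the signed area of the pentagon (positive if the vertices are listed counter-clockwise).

18.5

Apply Gauss's area formula: 2A = Σ (x_i·y_{i+1} − x_{i+1}·y_i), indices taken mod 5.
Cross-terms: -5, -3, 15, 0, 30  ⇒  Σ = 37
Signed area = Σ/2 = 18.5 (positive ⇒ counter-clockwise traversal).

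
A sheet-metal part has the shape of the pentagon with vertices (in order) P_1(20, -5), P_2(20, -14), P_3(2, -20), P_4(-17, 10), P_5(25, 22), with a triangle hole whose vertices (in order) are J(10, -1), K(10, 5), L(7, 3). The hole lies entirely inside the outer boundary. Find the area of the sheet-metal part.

Outer boundary:
Σ = (-180) + (-372) + (-320) + (-624) + (-565) = -2061
Area = |Σ|/2 = 1030.5.
Hole:
Σ = (60) + (-5) + (-37) = 18
Area = |Σ|/2 = 9.
Net area = 1030.5 − 9 = 1021.5.

1021.5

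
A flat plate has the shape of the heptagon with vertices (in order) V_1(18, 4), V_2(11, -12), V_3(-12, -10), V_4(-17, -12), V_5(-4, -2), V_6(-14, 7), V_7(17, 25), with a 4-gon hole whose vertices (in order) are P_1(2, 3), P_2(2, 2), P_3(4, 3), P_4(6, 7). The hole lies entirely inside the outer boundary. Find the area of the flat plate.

Outer boundary:
Σ = (-260) + (-254) + (-26) + (-14) + (-56) + (-469) + (-382) = -1461
Area = |Σ|/2 = 730.5.
Hole:
Apply the shoelace (surveyor's) formula: 2A = Σ (x_i·y_{i+1} − x_{i+1}·y_i), indices taken mod 4.
Cross-terms: -2, -2, 10, 4  ⇒  Σ = 10
Area = |Σ|/2 = 5.
Net area = 730.5 − 5 = 725.5.

725.5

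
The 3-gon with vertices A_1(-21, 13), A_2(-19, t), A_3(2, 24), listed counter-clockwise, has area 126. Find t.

3

The doubled signed area Σ (x_i y_{i+1} − x_{i+1} y_i) is linear in t.
With t=0 it equals 321; the coefficient of t is -23 (from the two edges through A_2).
So -23·t + 321 = 2·126 = 252 ⇒ t = 3.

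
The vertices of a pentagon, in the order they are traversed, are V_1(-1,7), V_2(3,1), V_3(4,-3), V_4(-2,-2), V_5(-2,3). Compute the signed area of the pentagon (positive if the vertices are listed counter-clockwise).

-35

Apply the shoelace formula: 2A = Σ (x_i·y_{i+1} − x_{i+1}·y_i), indices taken mod 5.
V_1→V_2: (-1)(1) − (3)(7) = -22
V_2→V_3: (3)(-3) − (4)(1) = -13
V_3→V_4: (4)(-2) − (-2)(-3) = -14
V_4→V_5: (-2)(3) − (-2)(-2) = -10
V_5→V_1: (-2)(7) − (-1)(3) = -11
Σ = -70
Signed area = Σ/2 = -35 (negative ⇒ clockwise traversal).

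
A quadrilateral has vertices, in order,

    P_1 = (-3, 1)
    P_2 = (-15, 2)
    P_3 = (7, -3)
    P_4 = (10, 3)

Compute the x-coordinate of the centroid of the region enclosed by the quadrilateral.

Apply the surveyor's formula. First the cross-terms c_i = x_i·y_{i+1} − x_{i+1}·y_i:
  9, 31, 51, 19  ⇒  2A = 110, A = 55.
Then Σ (x_i + x_{i+1})·c_i = 590, so x̄ = 590 / (6·55) = 59/33.

59/33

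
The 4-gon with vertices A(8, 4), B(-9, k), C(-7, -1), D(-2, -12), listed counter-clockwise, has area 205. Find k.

Write out the shoelace sum; only the two edges meeting at B involve k:
2·Area = [(8·k − (-9)·4) + ((-9)·(-1) − (-7)·k)] + 170
       = 15·k + 215 = 410
⇒ k = 13.

13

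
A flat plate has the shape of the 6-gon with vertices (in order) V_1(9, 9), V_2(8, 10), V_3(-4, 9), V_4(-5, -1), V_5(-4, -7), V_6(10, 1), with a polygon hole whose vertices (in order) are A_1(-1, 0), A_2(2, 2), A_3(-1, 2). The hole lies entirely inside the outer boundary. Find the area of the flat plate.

Outer boundary:
Apply Gauss's area formula: 2A = Σ (x_i·y_{i+1} − x_{i+1}·y_i), indices taken mod 6.
Σ = (18) + (112) + (49) + (31) + (66) + (81) = 357
Area = |Σ|/2 = 178.5.
Hole:
Apply the shoelace formula: 2A = Σ (x_i·y_{i+1} − x_{i+1}·y_i), indices taken mod 3.
Cross-terms: -2, 6, 2  ⇒  Σ = 6
Area = |Σ|/2 = 3.
Net area = 178.5 − 3 = 175.5.

175.5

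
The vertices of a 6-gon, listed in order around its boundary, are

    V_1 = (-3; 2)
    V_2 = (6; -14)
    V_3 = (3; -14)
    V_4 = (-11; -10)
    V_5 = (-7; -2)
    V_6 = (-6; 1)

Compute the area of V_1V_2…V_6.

136

Σ = (30) + (-42) + (-184) + (-48) + (-19) + (-9) = -272
Area = |Σ|/2 = 136.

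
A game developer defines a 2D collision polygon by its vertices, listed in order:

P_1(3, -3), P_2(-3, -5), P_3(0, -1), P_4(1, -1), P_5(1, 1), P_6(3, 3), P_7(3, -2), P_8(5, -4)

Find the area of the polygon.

Apply the shoelace (surveyor's) formula: 2A = Σ (x_i·y_{i+1} − x_{i+1}·y_i), indices taken mod 8.
Σ = (-24) + (3) + (1) + (2) + (0) + (-15) + (-2) + (-3) = -38
Area = |Σ|/2 = 19.

19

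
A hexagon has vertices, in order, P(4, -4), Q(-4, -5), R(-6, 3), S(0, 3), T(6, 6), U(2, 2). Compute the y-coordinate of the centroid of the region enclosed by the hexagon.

Apply Gauss's area formula. First the cross-terms c_i = x_i·y_{i+1} − x_{i+1}·y_i:
  -36, -42, -18, -18, 0, -16  ⇒  2A = -130, A = -65.
Then Σ (y_i + y_{i+1})·c_i = 170, so ȳ = 170 / (6·(-65)) = -17/39.

-17/39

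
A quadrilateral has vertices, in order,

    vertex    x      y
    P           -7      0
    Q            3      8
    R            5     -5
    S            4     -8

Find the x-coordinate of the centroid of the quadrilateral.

Apply the shoelace (surveyor's) formula. First the cross-terms c_i = x_i·y_{i+1} − x_{i+1}·y_i:
  -56, -55, -20, -56  ⇒  2A = -187, A = -93.5.
Then Σ (x_i + x_{i+1})·c_i = -228, so x̄ = -228 / (6·(-93.5)) = 76/187.

76/187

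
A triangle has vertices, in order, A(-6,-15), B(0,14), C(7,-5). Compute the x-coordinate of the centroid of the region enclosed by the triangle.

Apply the shoelace (surveyor's) formula. First the cross-terms c_i = x_i·y_{i+1} − x_{i+1}·y_i:
  -84, -98, -135  ⇒  2A = -317, A = -158.5.
Then Σ (x_i + x_{i+1})·c_i = -317, so x̄ = -317 / (6·(-158.5)) = 1/3.

1/3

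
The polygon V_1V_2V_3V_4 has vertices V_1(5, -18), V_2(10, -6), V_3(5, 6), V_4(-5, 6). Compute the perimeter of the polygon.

62

|V_1V_2| = √((5)² + (12)²) = √169 = 13
|V_2V_3| = √((-5)² + (12)²) = √169 = 13
|V_3V_4| = √((-10)² + (0)²) = √100 = 10
|V_4V_1| = √((10)² + (-24)²) = √676 = 26
Perimeter = 13 + 13 + 10 + 26 = 62.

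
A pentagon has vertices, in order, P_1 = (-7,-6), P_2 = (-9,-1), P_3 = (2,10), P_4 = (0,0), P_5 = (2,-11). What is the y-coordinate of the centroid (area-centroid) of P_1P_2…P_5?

Apply Gauss's area formula. First the cross-terms c_i = x_i·y_{i+1} − x_{i+1}·y_i:
  -47, -88, 0, 0, -89  ⇒  2A = -224, A = -112.
Then Σ (y_i + y_{i+1})·c_i = 1050, so ȳ = 1050 / (6·(-112)) = -1.5625.

-1.5625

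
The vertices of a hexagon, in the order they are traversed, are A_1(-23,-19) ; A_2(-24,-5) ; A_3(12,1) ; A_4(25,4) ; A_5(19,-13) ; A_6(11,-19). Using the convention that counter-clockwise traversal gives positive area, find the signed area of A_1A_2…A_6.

-773.5

Apply the shoelace formula: 2A = Σ (x_i·y_{i+1} − x_{i+1}·y_i), indices taken mod 6.
Cross-terms: -341, 36, 23, -401, -218, -646  ⇒  Σ = -1547
Signed area = Σ/2 = -773.5 (negative ⇒ clockwise traversal).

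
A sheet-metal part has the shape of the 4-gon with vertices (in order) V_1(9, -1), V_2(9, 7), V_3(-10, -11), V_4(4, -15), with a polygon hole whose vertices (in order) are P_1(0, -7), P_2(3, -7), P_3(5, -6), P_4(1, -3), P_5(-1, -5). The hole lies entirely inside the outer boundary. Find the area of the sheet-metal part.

170

Outer boundary:
Apply the shoelace formula: 2A = Σ (x_i·y_{i+1} − x_{i+1}·y_i), indices taken mod 4.
Σ = (72) + (-29) + (194) + (131) = 368
Area = |Σ|/2 = 184.
Hole:
Σ = (21) + (17) + (-9) + (-8) + (7) = 28
Area = |Σ|/2 = 14.
Net area = 184 − 14 = 170.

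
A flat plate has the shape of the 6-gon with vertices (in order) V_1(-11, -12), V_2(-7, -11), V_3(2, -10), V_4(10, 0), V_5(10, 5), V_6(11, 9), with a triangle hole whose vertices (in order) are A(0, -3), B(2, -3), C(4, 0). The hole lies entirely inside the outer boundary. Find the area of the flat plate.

Outer boundary:
Apply the shoelace formula: 2A = Σ (x_i·y_{i+1} − x_{i+1}·y_i), indices taken mod 6.
V_1→V_2: (-11)(-11) − (-7)(-12) = 37
V_2→V_3: (-7)(-10) − (2)(-11) = 92
V_3→V_4: (2)(0) − (10)(-10) = 100
V_4→V_5: (10)(5) − (10)(0) = 50
V_5→V_6: (10)(9) − (11)(5) = 35
V_6→V_1: (11)(-12) − (-11)(9) = -33
Σ = 281
Area = |Σ|/2 = 140.5.
Hole:
Apply the surveyor's formula: 2A = Σ (x_i·y_{i+1} − x_{i+1}·y_i), indices taken mod 3.
Σ = (6) + (12) + (-12) = 6
Area = |Σ|/2 = 3.
Net area = 140.5 − 3 = 137.5.

137.5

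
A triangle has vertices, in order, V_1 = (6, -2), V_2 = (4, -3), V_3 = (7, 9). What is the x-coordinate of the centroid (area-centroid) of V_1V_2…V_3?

Apply the shoelace formula. First the cross-terms c_i = x_i·y_{i+1} − x_{i+1}·y_i:
  -10, 57, -68  ⇒  2A = -21, A = -10.5.
Then Σ (x_i + x_{i+1})·c_i = -357, so x̄ = -357 / (6·(-10.5)) = 17/3.

17/3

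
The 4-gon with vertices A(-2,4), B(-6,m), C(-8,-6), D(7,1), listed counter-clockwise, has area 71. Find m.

Write out the shoelace sum; only the two edges meeting at B involve m:
2·Area = [((-2)·m − (-6)·4) + ((-6)·(-6) − (-8)·m)] + 64
       = 6·m + 124 = 142
⇒ m = 3.

3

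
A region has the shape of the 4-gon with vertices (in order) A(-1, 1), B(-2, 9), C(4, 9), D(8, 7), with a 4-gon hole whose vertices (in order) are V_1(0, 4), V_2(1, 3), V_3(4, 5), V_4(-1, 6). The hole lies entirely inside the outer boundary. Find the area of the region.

Outer boundary:
Apply the shoelace (surveyor's) formula: 2A = Σ (x_i·y_{i+1} − x_{i+1}·y_i), indices taken mod 4.
Cross-terms: -7, -54, -44, 15  ⇒  Σ = -90
Area = |Σ|/2 = 45.
Hole:
Cross-terms: -4, -7, 29, -4  ⇒  Σ = 14
Area = |Σ|/2 = 7.
Net area = 45 − 7 = 38.

38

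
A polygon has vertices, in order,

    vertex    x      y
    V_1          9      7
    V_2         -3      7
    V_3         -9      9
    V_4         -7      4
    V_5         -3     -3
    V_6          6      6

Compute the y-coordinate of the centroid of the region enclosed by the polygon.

Apply the surveyor's formula. First the cross-terms c_i = x_i·y_{i+1} − x_{i+1}·y_i:
  84, 36, 27, 33, 0, -12  ⇒  2A = 168, A = 84.
Then Σ (y_i + y_{i+1})·c_i = 1980, so ȳ = 1980 / (6·84) = 55/14.

55/14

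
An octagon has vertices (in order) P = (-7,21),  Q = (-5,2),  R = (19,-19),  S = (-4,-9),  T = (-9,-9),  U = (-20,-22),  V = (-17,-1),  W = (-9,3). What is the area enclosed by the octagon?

354

P→Q: (-7)(2) − (-5)(21) = 91
Q→R: (-5)(-19) − (19)(2) = 57
R→S: (19)(-9) − (-4)(-19) = -247
S→T: (-4)(-9) − (-9)(-9) = -45
T→U: (-9)(-22) − (-20)(-9) = 18
U→V: (-20)(-1) − (-17)(-22) = -354
V→W: (-17)(3) − (-9)(-1) = -60
W→P: (-9)(21) − (-7)(3) = -168
Σ = -708
Area = |Σ|/2 = 354.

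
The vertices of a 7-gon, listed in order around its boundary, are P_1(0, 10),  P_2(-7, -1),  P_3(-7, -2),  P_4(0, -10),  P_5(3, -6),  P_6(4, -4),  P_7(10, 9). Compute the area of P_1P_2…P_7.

Apply the shoelace formula: 2A = Σ (x_i·y_{i+1} − x_{i+1}·y_i), indices taken mod 7.
P_1→P_2: (0)(-1) − (-7)(10) = 70
P_2→P_3: (-7)(-2) − (-7)(-1) = 7
P_3→P_4: (-7)(-10) − (0)(-2) = 70
P_4→P_5: (0)(-6) − (3)(-10) = 30
P_5→P_6: (3)(-4) − (4)(-6) = 12
P_6→P_7: (4)(9) − (10)(-4) = 76
P_7→P_1: (10)(10) − (0)(9) = 100
Σ = 365
Area = |Σ|/2 = 182.5.

182.5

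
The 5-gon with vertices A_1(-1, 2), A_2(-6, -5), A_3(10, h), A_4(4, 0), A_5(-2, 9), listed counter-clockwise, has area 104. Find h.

-10

Write out the shoelace sum; only the two edges meeting at A_3 involve h:
2·Area = [((-6)·h − 10·(-5)) + (10·0 − 4·h)] + 58
       = -10·h + 108 = 208
⇒ h = -10.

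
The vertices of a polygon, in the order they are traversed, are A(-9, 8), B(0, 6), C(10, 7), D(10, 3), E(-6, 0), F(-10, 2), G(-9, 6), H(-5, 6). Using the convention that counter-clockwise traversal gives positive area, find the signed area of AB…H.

Apply the surveyor's formula: 2A = Σ (x_i·y_{i+1} − x_{i+1}·y_i), indices taken mod 8.
A→B: (-9)(6) − (0)(8) = -54
B→C: (0)(7) − (10)(6) = -60
C→D: (10)(3) − (10)(7) = -40
D→E: (10)(0) − (-6)(3) = 18
E→F: (-6)(2) − (-10)(0) = -12
F→G: (-10)(6) − (-9)(2) = -42
G→H: (-9)(6) − (-5)(6) = -24
H→A: (-5)(8) − (-9)(6) = 14
Σ = -200
Signed area = Σ/2 = -100 (negative ⇒ clockwise traversal).

-100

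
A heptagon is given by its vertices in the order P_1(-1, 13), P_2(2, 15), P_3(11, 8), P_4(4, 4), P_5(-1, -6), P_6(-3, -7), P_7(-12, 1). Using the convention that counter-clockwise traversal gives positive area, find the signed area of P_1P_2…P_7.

-225.5

Apply the shoelace (surveyor's) formula: 2A = Σ (x_i·y_{i+1} − x_{i+1}·y_i), indices taken mod 7.
Σ = (-41) + (-149) + (12) + (-20) + (-11) + (-87) + (-155) = -451
Signed area = Σ/2 = -225.5 (negative ⇒ clockwise traversal).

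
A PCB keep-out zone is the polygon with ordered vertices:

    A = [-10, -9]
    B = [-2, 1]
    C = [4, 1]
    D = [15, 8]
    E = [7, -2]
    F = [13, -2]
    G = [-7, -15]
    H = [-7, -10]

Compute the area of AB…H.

186

Apply Gauss's area formula: 2A = Σ (x_i·y_{i+1} − x_{i+1}·y_i), indices taken mod 8.
Cross-terms: -28, -6, 17, -86, 12, -209, -35, -37  ⇒  Σ = -372
Area = |Σ|/2 = 186.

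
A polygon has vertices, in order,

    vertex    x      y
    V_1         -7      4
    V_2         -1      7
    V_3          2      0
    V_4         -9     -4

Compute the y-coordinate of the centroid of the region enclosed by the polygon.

187/131

Apply the surveyor's formula. First the cross-terms c_i = x_i·y_{i+1} − x_{i+1}·y_i:
  -45, -14, -8, -64  ⇒  2A = -131, A = -65.5.
Then Σ (y_i + y_{i+1})·c_i = -561, so ȳ = -561 / (6·(-65.5)) = 187/131.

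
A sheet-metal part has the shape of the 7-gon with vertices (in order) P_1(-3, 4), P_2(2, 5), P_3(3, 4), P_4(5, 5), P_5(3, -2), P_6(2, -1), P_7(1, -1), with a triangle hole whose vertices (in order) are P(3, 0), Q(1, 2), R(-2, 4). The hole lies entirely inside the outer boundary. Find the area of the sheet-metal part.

28.5

Outer boundary:
Apply the surveyor's formula: 2A = Σ (x_i·y_{i+1} − x_{i+1}·y_i), indices taken mod 7.
P_1→P_2: (-3)(5) − (2)(4) = -23
P_2→P_3: (2)(4) − (3)(5) = -7
P_3→P_4: (3)(5) − (5)(4) = -5
P_4→P_5: (5)(-2) − (3)(5) = -25
P_5→P_6: (3)(-1) − (2)(-2) = 1
P_6→P_7: (2)(-1) − (1)(-1) = -1
P_7→P_1: (1)(4) − (-3)(-1) = 1
Σ = -59
Area = |Σ|/2 = 29.5.
Hole:
P→Q: (3)(2) − (1)(0) = 6
Q→R: (1)(4) − (-2)(2) = 8
R→P: (-2)(0) − (3)(4) = -12
Σ = 2
Area = |Σ|/2 = 1.
Net area = 29.5 − 1 = 28.5.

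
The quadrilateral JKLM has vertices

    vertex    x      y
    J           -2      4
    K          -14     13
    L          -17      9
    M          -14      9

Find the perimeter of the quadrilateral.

|JK| = √((-12)² + (9)²) = √225 = 15
|KL| = √((-3)² + (-4)²) = √25 = 5
|LM| = √((3)² + (0)²) = √9 = 3
|MJ| = √((12)² + (-5)²) = √169 = 13
Perimeter = 15 + 5 + 3 + 13 = 36.

36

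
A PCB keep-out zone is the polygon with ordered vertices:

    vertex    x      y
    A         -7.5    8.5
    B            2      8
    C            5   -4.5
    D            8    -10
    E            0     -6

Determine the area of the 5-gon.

Apply Gauss's area formula: 2A = Σ (x_i·y_{i+1} − x_{i+1}·y_i), indices taken mod 5.
Σ = (-77) + (-49) + (-14) + (-48) + (-45) = -233
Area = |Σ|/2 = 116.5.

116.5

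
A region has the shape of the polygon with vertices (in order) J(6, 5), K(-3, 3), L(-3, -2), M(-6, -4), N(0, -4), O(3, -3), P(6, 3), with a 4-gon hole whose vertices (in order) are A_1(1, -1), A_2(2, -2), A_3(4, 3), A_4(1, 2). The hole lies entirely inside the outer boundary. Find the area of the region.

53.5

Outer boundary:
Apply Gauss's area formula: 2A = Σ (x_i·y_{i+1} − x_{i+1}·y_i), indices taken mod 7.
Σ = (33) + (15) + (0) + (24) + (12) + (27) + (12) = 123
Area = |Σ|/2 = 61.5.
Hole:
Cross-terms: 0, 14, 5, -3  ⇒  Σ = 16
Area = |Σ|/2 = 8.
Net area = 61.5 − 8 = 53.5.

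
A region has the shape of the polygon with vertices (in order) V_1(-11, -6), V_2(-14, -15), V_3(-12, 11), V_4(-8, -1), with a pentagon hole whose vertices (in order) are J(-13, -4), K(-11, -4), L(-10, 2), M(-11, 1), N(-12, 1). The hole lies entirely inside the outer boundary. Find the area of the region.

48

Outer boundary:
Apply Gauss's area formula: 2A = Σ (x_i·y_{i+1} − x_{i+1}·y_i), indices taken mod 4.
Σ = (81) + (-334) + (100) + (37) = -116
Area = |Σ|/2 = 58.
Hole:
Σ = (8) + (-62) + (12) + (1) + (61) = 20
Area = |Σ|/2 = 10.
Net area = 58 − 10 = 48.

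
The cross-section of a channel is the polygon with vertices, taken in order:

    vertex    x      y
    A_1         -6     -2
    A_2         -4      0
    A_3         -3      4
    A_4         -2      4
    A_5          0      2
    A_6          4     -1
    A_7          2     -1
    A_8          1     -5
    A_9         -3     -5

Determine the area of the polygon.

A_1→A_2: (-6)(0) − (-4)(-2) = -8
A_2→A_3: (-4)(4) − (-3)(0) = -16
A_3→A_4: (-3)(4) − (-2)(4) = -4
A_4→A_5: (-2)(2) − (0)(4) = -4
A_5→A_6: (0)(-1) − (4)(2) = -8
A_6→A_7: (4)(-1) − (2)(-1) = -2
A_7→A_8: (2)(-5) − (1)(-1) = -9
A_8→A_9: (1)(-5) − (-3)(-5) = -20
A_9→A_1: (-3)(-2) − (-6)(-5) = -24
Σ = -95
Area = |Σ|/2 = 47.5.

47.5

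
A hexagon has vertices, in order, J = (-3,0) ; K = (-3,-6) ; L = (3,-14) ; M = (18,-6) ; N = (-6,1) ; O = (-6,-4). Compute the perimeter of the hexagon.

68

|JK| = √((0)² + (-6)²) = √36 = 6
|KL| = √((6)² + (-8)²) = √100 = 10
|LM| = √((15)² + (8)²) = √289 = 17
|MN| = √((-24)² + (7)²) = √625 = 25
|NO| = √((0)² + (-5)²) = √25 = 5
|OJ| = √((3)² + (4)²) = √25 = 5
Perimeter = 6 + 10 + 17 + 25 + 5 + 5 = 68.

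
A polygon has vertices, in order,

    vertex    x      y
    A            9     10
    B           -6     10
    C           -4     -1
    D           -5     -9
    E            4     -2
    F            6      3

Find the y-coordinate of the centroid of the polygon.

Apply the surveyor's formula. First the cross-terms c_i = x_i·y_{i+1} − x_{i+1}·y_i:
  150, 46, 31, 46, 24, 33  ⇒  2A = 330, A = 165.
Then Σ (y_i + y_{i+1})·c_i = 3051, so ȳ = 3051 / (6·165) = 339/110.

339/110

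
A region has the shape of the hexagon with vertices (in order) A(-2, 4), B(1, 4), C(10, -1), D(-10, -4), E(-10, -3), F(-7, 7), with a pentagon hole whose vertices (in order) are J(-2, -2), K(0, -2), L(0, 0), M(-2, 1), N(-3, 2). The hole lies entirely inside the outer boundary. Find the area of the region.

102.5

Outer boundary:
Apply the surveyor's formula: 2A = Σ (x_i·y_{i+1} − x_{i+1}·y_i), indices taken mod 6.
Σ = (-12) + (-41) + (-50) + (-10) + (-91) + (-14) = -218
Area = |Σ|/2 = 109.
Hole:
Apply Gauss's area formula: 2A = Σ (x_i·y_{i+1} − x_{i+1}·y_i), indices taken mod 5.
Σ = (4) + (0) + (0) + (-1) + (10) = 13
Area = |Σ|/2 = 6.5.
Net area = 109 − 6.5 = 102.5.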